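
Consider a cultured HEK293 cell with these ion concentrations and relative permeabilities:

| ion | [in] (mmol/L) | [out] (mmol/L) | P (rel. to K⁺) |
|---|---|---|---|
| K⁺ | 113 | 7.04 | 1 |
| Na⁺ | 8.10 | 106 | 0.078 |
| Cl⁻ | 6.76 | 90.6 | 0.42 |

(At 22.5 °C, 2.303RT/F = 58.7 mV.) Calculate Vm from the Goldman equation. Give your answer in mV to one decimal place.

-54.1 mV

Vm = 58.7 · log₁₀[(Σ P·[cation]ₒ + Σ P·[anion]ᵢ) / (Σ P·[cation]ᵢ + Σ P·[anion]ₒ)]
Numerator = 1×7.04 + 0.078×106 + 0.42×6.76 = 18.15
Denominator = 1×113 + 0.078×8.10 + 0.42×90.6 = 151.7
Vm = 58.7 · log₁₀(0.11964) = 58.7 × (-0.9221) = -54.13 mV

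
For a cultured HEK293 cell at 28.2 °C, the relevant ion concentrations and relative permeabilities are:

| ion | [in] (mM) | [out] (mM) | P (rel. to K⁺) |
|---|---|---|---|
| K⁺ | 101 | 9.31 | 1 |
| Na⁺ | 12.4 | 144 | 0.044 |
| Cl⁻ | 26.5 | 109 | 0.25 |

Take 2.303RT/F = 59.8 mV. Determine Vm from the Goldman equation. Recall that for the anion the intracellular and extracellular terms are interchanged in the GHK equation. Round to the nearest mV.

-46 mV

Vm = 59.8 · log₁₀[(Σ P·[cation]ₒ + Σ P·[anion]ᵢ) / (Σ P·[cation]ᵢ + Σ P·[anion]ₒ)]
Numerator = 1×9.31 + 0.044×144 + 0.25×26.5 = 22.27
Denominator = 1×101 + 0.044×12.4 + 0.25×109 = 128.8
Vm = 59.8 · log₁₀(0.17292) = 59.8 × (-0.7622) = -45.58 mV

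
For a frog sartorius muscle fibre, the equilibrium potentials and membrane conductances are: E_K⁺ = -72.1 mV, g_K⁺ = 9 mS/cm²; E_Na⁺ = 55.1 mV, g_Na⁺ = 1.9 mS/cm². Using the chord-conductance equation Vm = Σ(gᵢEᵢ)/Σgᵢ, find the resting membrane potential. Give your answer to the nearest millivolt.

Σ gᵢEᵢ = 9·(-72.1) + 1.9·(55.1) = -544.21
Σ gᵢ = 9 + 1.9 = 10.9
Vm = -544.21 / 10.9 = -49.93 mV

-50 mV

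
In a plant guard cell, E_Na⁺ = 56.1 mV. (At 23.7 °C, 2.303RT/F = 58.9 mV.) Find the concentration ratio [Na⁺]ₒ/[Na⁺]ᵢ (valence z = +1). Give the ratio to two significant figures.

9.0

log₁₀([out]/[in]) = E·z/(58.9) = 56.1 × 1 / 58.9 = 0.9525
[out]/[in] = 10^(0.9525) = 8.963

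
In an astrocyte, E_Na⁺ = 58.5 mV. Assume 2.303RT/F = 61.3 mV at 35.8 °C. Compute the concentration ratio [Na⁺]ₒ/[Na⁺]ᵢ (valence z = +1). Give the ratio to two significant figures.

log₁₀([out]/[in]) = E·z/(61.3) = 58.5 × 1 / 61.3 = 0.9543
[out]/[in] = 10^(0.9543) = 9.002

9.0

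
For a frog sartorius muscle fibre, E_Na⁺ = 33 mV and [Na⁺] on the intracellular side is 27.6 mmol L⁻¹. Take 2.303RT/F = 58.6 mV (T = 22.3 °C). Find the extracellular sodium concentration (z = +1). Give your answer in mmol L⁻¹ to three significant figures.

Nernst: E = (58.6/1) · log₁₀([out]/[in]), so log₁₀([out]/[in]) = 33.0 × 1 / 58.6 = 0.5631.
[out]/[in] = 10^(0.5631) = 3.657.
[out] = 3.657 × 27.6 = 100.9 mmol L⁻¹.

101 mmol L⁻¹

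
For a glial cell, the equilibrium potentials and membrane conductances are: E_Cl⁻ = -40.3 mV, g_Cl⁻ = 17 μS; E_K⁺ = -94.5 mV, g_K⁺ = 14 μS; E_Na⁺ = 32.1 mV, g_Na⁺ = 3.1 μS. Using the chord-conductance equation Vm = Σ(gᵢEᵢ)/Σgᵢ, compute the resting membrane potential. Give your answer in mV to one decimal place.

-56.0 mV

Σ gᵢEᵢ = 17·(-40.3) + 14·(-94.5) + 3.1·(32.1) = -1908.59
Σ gᵢ = 17 + 14 + 3.1 = 34.1
Vm = -1908.59 / 34.1 = -55.97 mV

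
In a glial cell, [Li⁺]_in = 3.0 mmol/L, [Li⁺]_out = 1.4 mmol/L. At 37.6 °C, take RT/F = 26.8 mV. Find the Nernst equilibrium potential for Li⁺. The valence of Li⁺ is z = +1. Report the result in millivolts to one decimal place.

E = (26.8/z) · ln([Li⁺]_out/[Li⁺]_in) with z = +1.
= (26.8/1) · ln(1.4/3.0) = 26.80 · ln(0.4667)
= 26.80 · (-0.7621) = -20.43 mV

-20.4 mV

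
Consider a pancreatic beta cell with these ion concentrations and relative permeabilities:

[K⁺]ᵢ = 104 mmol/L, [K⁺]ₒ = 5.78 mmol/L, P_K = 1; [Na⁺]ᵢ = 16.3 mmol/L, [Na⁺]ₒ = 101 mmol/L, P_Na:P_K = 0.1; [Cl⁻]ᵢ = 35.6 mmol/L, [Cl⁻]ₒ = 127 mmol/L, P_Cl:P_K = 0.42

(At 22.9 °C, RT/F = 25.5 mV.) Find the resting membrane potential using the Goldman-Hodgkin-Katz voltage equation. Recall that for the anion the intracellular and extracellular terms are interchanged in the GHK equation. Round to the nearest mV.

-42 mV

Vm = 25.5 · ln[(Σ P·[cation]ₒ + Σ P·[anion]ᵢ) / (Σ P·[cation]ᵢ + Σ P·[anion]ₒ)]
Numerator = 1×5.78 + 0.1×101 + 0.42×35.6 = 30.83
Denominator = 1×104 + 0.1×16.3 + 0.42×127 = 159
Vm = 25.5 · ln(0.19395) = 25.5 × (-1.6402) = -41.82 mV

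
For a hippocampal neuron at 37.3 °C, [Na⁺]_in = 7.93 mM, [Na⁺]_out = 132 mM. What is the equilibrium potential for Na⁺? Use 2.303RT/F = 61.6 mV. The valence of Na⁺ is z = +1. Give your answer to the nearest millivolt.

75 mV

E = (61.6/z) · log₁₀([Na⁺]_out/[Na⁺]_in) with z = +1.
= (61.6/1) · log₁₀(132/7.93) = 61.60 · log₁₀(16.65)
= 61.60 · (1.2213) = 75.23 mV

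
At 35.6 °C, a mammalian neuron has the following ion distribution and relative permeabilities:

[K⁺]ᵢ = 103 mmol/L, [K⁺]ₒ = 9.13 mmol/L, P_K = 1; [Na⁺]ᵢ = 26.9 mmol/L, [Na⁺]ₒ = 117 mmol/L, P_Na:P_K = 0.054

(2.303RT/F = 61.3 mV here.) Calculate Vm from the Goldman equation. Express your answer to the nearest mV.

Vm = 61.3 · log₁₀[(Σ P·[cation]ₒ + Σ P·[anion]ᵢ) / (Σ P·[cation]ᵢ + Σ P·[anion]ₒ)]
Numerator = 1×9.13 + 0.054×117 = 15.45
Denominator = 1×103 + 0.054×26.9 = 104.5
Vm = 61.3 · log₁₀(0.14789) = 61.3 × (-0.8300) = -50.88 mV

-51 mV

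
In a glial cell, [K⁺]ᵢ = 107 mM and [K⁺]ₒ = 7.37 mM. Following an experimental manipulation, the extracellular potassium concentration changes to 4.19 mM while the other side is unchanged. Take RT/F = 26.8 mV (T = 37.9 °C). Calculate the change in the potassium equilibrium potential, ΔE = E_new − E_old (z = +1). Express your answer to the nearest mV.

E_old = (26.8/1)·ln(7.37/107) = -71.70 mV
E_new = (26.8/1)·ln(4.19/107) = -86.84 mV
ΔE = -86.84 − (-71.70) = -15.13 mV

-15 mV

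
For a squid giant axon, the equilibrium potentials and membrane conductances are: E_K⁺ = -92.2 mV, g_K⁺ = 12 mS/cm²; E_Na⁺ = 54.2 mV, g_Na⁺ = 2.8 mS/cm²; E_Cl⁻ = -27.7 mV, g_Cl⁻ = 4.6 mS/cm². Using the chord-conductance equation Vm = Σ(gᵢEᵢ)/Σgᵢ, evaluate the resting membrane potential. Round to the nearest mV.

Σ gᵢEᵢ = 12·(-92.2) + 2.8·(54.2) + 4.6·(-27.7) = -1082.06
Σ gᵢ = 12 + 2.8 + 4.6 = 19.4
Vm = -1082.06 / 19.4 = -55.78 mV

-56 mV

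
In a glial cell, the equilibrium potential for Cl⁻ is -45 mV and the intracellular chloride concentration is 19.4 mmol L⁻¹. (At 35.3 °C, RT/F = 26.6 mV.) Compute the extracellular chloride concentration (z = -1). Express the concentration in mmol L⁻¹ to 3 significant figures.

105 mmol L⁻¹

Nernst: E = (26.6/-1) · ln([out]/[in]), so ln([out]/[in]) = -45.0 × -1 / 26.6 = 1.6917.
[out]/[in] = e^(1.6917) = 5.429.
[out] = 5.429 × 19.4 = 105.3 mmol L⁻¹.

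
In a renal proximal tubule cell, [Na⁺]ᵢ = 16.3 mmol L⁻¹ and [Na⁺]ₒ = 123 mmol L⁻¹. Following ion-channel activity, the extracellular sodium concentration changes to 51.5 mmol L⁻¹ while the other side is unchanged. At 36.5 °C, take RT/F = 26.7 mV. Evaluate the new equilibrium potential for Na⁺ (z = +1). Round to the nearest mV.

31 mV

After the shift: [Na⁺]_out = 51.5, [Na⁺]_in = 16.3 mmol L⁻¹.
E_new = (26.7/1)·ln(51.5/16.3) = 26.70 · (1.1504) = 30.72 mV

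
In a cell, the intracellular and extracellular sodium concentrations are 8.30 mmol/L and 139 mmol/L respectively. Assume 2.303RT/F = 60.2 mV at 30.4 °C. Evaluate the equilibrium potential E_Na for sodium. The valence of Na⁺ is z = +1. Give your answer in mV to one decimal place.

73.7 mV

E = (60.2/z) · log₁₀([Na⁺]_out/[Na⁺]_in) with z = +1.
= (60.2/1) · log₁₀(139/8.30) = 60.20 · log₁₀(16.75)
= 60.20 · (1.2239) = 73.68 mV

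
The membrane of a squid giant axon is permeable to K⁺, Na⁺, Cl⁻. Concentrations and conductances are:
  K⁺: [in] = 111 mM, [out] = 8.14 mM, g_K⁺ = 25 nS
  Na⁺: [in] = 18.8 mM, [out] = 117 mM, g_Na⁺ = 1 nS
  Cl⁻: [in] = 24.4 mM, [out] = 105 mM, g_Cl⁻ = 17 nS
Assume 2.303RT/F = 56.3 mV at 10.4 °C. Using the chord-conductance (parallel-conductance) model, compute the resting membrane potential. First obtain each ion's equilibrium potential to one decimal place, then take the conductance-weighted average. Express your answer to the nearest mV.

-50 mV

E_K⁺ = (56.3/1)·log₁₀(8.14/111) = -63.9 mV
E_Na⁺ = (56.3/1)·log₁₀(117/18.8) = 44.7 mV
E_Cl⁻ = (56.3/-1)·log₁₀(105/24.4) = -35.7 mV
Vm = (Σ gᵢEᵢ)/(Σ gᵢ) = (25·-63.9 + 1·44.7 + 17·-35.7) / (25 + 1 + 17)
= -2159.70 / 43 = -50.23 mV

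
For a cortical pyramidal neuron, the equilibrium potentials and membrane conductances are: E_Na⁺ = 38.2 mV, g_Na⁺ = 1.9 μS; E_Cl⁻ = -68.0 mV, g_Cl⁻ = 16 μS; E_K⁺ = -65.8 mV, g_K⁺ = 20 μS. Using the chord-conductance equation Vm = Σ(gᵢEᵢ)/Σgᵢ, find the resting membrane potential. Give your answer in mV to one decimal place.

-61.5 mV

Σ gᵢEᵢ = 1.9·(38.2) + 16·(-68.0) + 20·(-65.8) = -2331.42
Σ gᵢ = 1.9 + 16 + 20 = 37.9
Vm = -2331.42 / 37.9 = -61.52 mV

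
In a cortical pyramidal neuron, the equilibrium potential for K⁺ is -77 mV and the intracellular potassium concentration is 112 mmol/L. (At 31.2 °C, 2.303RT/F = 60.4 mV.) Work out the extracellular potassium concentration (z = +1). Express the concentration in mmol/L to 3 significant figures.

Nernst: E = (60.4/1) · log₁₀([out]/[in]), so log₁₀([out]/[in]) = -77.0 × 1 / 60.4 = -1.2748.
[out]/[in] = 10^(-1.2748) = 0.05311.
[out] = 0.05311 × 112 = 5.948 mmol/L.

5.95 mmol/L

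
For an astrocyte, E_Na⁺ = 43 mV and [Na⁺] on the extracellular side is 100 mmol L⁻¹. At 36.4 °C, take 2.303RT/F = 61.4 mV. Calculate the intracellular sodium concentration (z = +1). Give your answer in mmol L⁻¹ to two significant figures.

20 mmol L⁻¹

Nernst: E = (61.4/1) · log₁₀([out]/[in]), so log₁₀([out]/[in]) = 43.0 × 1 / 61.4 = 0.7003.
[out]/[in] = 10^(0.7003) = 5.016.
[in] = 100 / 5.016 = 19.94 mmol L⁻¹.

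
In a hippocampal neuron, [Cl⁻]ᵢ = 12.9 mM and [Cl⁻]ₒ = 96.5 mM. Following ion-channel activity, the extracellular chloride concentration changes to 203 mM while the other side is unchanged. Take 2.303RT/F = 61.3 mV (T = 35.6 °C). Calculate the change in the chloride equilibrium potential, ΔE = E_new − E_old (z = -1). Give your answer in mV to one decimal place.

E_old = (61.3/-1)·log₁₀(96.5/12.9) = -53.57 mV
E_new = (61.3/-1)·log₁₀(203/12.9) = -73.37 mV
ΔE = -73.37 − (-53.57) = -19.80 mV

-19.8 mV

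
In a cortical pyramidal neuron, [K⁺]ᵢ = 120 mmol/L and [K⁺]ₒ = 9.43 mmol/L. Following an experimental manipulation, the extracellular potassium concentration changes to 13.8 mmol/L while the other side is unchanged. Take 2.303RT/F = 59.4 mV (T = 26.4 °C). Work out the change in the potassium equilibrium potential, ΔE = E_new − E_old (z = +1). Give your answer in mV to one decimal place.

E_old = (59.4/1)·log₁₀(9.43/120) = -65.62 mV
E_new = (59.4/1)·log₁₀(13.8/120) = -55.79 mV
ΔE = -55.79 − (-65.62) = 9.82 mV

9.8 mV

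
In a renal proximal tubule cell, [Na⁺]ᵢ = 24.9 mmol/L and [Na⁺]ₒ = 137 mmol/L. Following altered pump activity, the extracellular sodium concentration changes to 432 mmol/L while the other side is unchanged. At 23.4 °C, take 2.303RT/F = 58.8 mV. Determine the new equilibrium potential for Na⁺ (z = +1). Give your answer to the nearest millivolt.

73 mV

After the shift: [Na⁺]_out = 432, [Na⁺]_in = 24.9 mmol/L.
E_new = (58.8/1)·log₁₀(432/24.9) = 58.80 · (1.2393) = 72.87 mV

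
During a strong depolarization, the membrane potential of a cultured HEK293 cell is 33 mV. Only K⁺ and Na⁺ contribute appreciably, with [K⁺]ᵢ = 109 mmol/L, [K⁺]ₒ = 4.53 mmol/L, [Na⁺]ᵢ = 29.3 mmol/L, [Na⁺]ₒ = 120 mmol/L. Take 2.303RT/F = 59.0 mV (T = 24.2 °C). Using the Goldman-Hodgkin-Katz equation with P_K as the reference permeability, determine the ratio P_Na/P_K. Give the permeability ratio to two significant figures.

28

Let α = P_Na/P_K. GHK: Vm = 59.0·log₁₀[(Kₒ + α·Naₒ)/(Kᵢ + α·Naᵢ)].
10^(Vm/59.0) = 10^(33.0/59.0) = 3.6251
So 3.6251·(Kᵢ + α·Naᵢ) = Kₒ + α·Naₒ → α = (3.6251·109.0 − 4.53) / (120.0 − 3.6251·29.3)
α = (395.1 − 4.53) / (120.0 − 106.2) = 390.6/13.78 = 28.34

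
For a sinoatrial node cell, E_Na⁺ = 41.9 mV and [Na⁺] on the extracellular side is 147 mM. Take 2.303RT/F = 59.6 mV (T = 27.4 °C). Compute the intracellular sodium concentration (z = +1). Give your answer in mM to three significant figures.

Nernst: E = (59.6/1) · log₁₀([out]/[in]), so log₁₀([out]/[in]) = 41.9 × 1 / 59.6 = 0.7030.
[out]/[in] = 10^(0.7030) = 5.047.
[in] = 147 / 5.047 = 29.13 mM.

29.1 mM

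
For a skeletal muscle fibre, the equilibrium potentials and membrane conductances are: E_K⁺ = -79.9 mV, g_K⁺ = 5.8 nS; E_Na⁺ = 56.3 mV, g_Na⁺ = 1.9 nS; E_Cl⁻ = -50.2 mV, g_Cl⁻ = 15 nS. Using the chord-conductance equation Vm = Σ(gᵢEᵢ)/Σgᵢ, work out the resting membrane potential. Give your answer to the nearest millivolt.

Σ gᵢEᵢ = 5.8·(-79.9) + 1.9·(56.3) + 15·(-50.2) = -1109.45
Σ gᵢ = 5.8 + 1.9 + 15 = 22.7
Vm = -1109.45 / 22.7 = -48.87 mV

-49 mV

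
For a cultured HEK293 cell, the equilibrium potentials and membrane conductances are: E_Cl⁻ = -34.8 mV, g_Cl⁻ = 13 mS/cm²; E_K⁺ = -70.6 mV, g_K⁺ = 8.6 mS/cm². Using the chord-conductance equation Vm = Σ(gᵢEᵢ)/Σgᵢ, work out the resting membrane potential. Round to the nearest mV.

-49 mV

Σ gᵢEᵢ = 13·(-34.8) + 8.6·(-70.6) = -1059.56
Σ gᵢ = 13 + 8.6 = 21.6
Vm = -1059.56 / 21.6 = -49.05 mV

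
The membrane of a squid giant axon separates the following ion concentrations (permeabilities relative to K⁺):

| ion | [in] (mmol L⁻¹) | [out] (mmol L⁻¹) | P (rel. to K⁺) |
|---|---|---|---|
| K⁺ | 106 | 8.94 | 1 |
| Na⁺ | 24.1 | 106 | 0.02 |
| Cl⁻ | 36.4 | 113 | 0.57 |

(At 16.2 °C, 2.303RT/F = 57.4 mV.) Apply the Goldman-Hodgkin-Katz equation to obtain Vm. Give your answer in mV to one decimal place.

-41.9 mV

Vm = 57.4 · log₁₀[(Σ P·[cation]ₒ + Σ P·[anion]ᵢ) / (Σ P·[cation]ᵢ + Σ P·[anion]ₒ)]
Numerator = 1×8.94 + 0.02×106 + 0.57×36.4 = 31.81
Denominator = 1×106 + 0.02×24.1 + 0.57×113 = 170.9
Vm = 57.4 · log₁₀(0.18613) = 57.4 × (-0.7302) = -41.91 mV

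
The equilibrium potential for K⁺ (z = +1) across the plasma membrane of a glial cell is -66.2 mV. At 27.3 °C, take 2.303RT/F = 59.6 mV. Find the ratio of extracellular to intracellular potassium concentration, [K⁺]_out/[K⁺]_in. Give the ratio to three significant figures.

0.0775

log₁₀([out]/[in]) = E·z/(59.6) = -66.2 × 1 / 59.6 = -1.1107
[out]/[in] = 10^(-1.1107) = 0.07749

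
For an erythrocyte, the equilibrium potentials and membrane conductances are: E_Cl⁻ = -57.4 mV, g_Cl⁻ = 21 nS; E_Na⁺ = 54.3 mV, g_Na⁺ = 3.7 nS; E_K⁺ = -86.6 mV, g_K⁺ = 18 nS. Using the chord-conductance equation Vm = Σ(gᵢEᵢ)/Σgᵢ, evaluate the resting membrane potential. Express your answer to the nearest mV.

Σ gᵢEᵢ = 21·(-57.4) + 3.7·(54.3) + 18·(-86.6) = -2563.29
Σ gᵢ = 21 + 3.7 + 18 = 42.7
Vm = -2563.29 / 42.7 = -60.03 mV

-60 mV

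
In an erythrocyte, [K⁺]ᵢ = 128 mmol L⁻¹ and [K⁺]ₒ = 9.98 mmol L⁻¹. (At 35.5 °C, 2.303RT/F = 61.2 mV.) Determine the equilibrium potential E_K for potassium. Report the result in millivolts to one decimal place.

-67.8 mV

E = (61.2/z) · log₁₀([K⁺]_out/[K⁺]_in) with z = +1.
= (61.2/1) · log₁₀(9.98/128) = 61.20 · log₁₀(0.07797)
= 61.20 · (-1.1081) = -67.81 mV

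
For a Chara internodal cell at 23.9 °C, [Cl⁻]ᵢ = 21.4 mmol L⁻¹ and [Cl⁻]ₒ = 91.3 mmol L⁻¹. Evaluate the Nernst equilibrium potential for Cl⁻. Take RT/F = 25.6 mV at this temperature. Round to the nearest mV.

E = (25.6/z) · ln([Cl⁻]_out/[Cl⁻]_in) with z = -1.
For an anion, dividing by z = -1 reverses the sign.
= (25.6/-1) · ln(91.3/21.4) = -25.60 · ln(4.266)
= -25.60 · (1.4508) = -37.14 mV

-37 mV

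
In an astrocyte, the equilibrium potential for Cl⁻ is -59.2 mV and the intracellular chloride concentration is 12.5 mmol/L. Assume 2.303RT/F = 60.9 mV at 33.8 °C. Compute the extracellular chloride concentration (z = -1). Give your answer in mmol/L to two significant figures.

120 mmol/L

Nernst: E = (60.9/-1) · log₁₀([out]/[in]), so log₁₀([out]/[in]) = -59.2 × -1 / 60.9 = 0.9721.
[out]/[in] = 10^(0.9721) = 9.377.
[out] = 9.377 × 12.5 = 117.2 mmol/L.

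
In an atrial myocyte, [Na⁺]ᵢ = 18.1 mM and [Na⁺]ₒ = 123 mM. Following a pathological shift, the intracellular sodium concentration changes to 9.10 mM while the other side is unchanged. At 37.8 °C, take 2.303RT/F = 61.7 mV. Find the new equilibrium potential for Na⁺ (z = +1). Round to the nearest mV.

70 mV

After the shift: [Na⁺]_out = 123, [Na⁺]_in = 9.10 mM.
E_new = (61.7/1)·log₁₀(123/9.10) = 61.70 · (1.1309) = 69.77 mV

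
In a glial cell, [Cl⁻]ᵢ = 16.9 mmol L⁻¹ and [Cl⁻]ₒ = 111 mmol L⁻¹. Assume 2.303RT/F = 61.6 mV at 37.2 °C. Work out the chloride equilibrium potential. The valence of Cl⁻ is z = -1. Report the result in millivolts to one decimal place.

E = (61.6/z) · log₁₀([Cl⁻]_out/[Cl⁻]_in) with z = -1.
For an anion, dividing by z = -1 reverses the sign.
= (61.6/-1) · log₁₀(111/16.9) = -61.60 · log₁₀(6.568)
= -61.60 · (0.8174) = -50.35 mV

-50.4 mV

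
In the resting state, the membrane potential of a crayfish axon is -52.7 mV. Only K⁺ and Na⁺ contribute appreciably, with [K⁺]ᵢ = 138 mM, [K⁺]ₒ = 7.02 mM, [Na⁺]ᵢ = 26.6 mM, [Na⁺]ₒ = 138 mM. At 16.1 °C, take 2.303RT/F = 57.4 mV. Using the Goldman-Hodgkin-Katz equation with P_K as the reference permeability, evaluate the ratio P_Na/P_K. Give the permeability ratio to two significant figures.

Let α = P_Na/P_K. GHK: Vm = 57.4·log₁₀[(Kₒ + α·Naₒ)/(Kᵢ + α·Naᵢ)].
10^(Vm/57.4) = 10^(-52.7/57.4) = 0.12075
So 0.12075·(Kᵢ + α·Naᵢ) = Kₒ + α·Naₒ → α = (0.12075·138.0 − 7.02) / (138.0 − 0.12075·26.6)
α = (16.66 − 7.02) / (138.0 − 3.212) = 9.643/134.8 = 0.07154

0.072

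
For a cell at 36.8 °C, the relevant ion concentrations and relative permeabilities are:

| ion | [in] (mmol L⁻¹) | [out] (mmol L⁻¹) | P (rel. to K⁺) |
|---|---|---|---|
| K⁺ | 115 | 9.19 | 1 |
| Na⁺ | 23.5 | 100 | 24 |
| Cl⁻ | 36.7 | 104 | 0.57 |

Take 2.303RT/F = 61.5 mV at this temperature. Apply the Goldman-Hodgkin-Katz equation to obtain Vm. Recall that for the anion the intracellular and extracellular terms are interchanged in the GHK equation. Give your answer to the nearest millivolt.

32 mV

Vm = 61.5 · log₁₀[(Σ P·[cation]ₒ + Σ P·[anion]ᵢ) / (Σ P·[cation]ᵢ + Σ P·[anion]ₒ)]
Numerator = 1×9.19 + 24×100 + 0.57×36.7 = 2430
Denominator = 1×115 + 24×23.5 + 0.57×104 = 738.3
Vm = 61.5 · log₁₀(3.2916) = 61.5 × (0.5174) = 31.82 mV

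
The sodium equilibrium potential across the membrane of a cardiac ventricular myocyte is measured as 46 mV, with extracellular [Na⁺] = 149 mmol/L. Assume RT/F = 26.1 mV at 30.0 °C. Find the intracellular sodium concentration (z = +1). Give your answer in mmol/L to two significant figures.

Nernst: E = (26.1/1) · ln([out]/[in]), so ln([out]/[in]) = 46.0 × 1 / 26.1 = 1.7625.
[out]/[in] = e^(1.7625) = 5.827.
[in] = 149 / 5.827 = 25.57 mmol/L.

26 mmol/L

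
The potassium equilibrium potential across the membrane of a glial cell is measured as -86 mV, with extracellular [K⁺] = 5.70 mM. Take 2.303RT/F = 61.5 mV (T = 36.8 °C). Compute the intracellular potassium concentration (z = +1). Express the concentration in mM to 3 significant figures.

Nernst: E = (61.5/1) · log₁₀([out]/[in]), so log₁₀([out]/[in]) = -86.0 × 1 / 61.5 = -1.3984.
[out]/[in] = 10^(-1.3984) = 0.03996.
[in] = 5.70 / 0.03996 = 142.6 mM.

143 mM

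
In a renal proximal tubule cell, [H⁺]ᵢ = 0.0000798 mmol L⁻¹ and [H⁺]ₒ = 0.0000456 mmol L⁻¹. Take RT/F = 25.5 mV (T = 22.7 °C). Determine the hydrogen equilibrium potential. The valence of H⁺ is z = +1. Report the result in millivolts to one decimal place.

-14.3 mV

E = (25.5/z) · ln([H⁺]_out/[H⁺]_in) with z = +1.
= (25.5/1) · ln(0.0000456/0.0000798) = 25.50 · ln(0.5714)
= 25.50 · (-0.5596) = -14.27 mV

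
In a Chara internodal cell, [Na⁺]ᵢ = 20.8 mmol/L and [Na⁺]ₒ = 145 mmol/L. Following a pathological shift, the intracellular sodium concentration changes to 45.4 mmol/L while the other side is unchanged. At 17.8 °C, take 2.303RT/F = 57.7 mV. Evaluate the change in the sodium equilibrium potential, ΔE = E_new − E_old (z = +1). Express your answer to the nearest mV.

E_old = (57.7/1)·log₁₀(145/20.8) = 48.66 mV
E_new = (57.7/1)·log₁₀(145/45.4) = 29.10 mV
ΔE = 29.10 − (48.66) = -19.56 mV

-20 mV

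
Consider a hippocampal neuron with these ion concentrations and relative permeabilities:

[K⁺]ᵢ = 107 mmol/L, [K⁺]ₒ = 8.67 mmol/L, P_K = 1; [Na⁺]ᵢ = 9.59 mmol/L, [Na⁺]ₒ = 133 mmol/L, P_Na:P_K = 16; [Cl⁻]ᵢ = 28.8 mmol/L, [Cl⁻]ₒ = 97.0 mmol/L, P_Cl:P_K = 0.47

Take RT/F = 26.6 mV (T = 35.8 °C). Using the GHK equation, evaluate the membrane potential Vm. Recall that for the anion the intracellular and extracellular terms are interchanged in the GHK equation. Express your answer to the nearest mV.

52 mV

Vm = 26.6 · ln[(Σ P·[cation]ₒ + Σ P·[anion]ᵢ) / (Σ P·[cation]ᵢ + Σ P·[anion]ₒ)]
Numerator = 1×8.67 + 16×133 + 0.47×28.8 = 2150
Denominator = 1×107 + 16×9.59 + 0.47×97.0 = 306
Vm = 26.6 · ln(7.0261) = 26.6 × (1.9496) = 51.86 mV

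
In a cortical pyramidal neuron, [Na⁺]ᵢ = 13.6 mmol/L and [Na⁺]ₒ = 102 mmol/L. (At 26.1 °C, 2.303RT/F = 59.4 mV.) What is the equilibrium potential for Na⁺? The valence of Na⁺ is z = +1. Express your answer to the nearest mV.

E = (59.4/z) · log₁₀([Na⁺]_out/[Na⁺]_in) with z = +1.
= (59.4/1) · log₁₀(102/13.6) = 59.40 · log₁₀(7.5)
= 59.40 · (0.8751) = 51.98 mV

52 mV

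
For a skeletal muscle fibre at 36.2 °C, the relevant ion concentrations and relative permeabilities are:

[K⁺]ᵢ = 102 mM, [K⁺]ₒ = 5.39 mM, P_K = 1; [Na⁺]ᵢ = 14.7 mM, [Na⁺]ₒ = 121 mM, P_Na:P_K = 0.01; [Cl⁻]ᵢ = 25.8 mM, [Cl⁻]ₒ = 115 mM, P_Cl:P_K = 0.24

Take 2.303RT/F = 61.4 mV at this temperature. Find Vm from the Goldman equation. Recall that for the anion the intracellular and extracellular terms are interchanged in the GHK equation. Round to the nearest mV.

-62 mV

Vm = 61.4 · log₁₀[(Σ P·[cation]ₒ + Σ P·[anion]ᵢ) / (Σ P·[cation]ᵢ + Σ P·[anion]ₒ)]
Numerator = 1×5.39 + 0.01×121 + 0.24×25.8 = 12.79
Denominator = 1×102 + 0.01×14.7 + 0.24×115 = 129.7
Vm = 61.4 · log₁₀(0.098592) = 61.4 × (-1.0062) = -61.78 mV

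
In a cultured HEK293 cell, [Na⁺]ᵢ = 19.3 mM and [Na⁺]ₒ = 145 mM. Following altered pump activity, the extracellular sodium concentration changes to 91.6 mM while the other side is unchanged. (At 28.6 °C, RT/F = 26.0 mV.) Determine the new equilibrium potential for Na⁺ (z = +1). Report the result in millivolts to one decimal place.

After the shift: [Na⁺]_out = 91.6, [Na⁺]_in = 19.3 mM.
E_new = (26.0/1)·ln(91.6/19.3) = 26.00 · (1.5573) = 40.49 mV

40.5 mV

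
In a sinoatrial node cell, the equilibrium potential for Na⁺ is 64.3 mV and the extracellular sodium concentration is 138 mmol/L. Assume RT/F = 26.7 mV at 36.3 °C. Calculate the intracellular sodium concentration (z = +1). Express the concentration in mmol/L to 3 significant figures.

Nernst: E = (26.7/1) · ln([out]/[in]), so ln([out]/[in]) = 64.3 × 1 / 26.7 = 2.4082.
[out]/[in] = e^(2.4082) = 11.11.
[in] = 138 / 11.11 = 12.42 mmol/L.

12.4 mmol/L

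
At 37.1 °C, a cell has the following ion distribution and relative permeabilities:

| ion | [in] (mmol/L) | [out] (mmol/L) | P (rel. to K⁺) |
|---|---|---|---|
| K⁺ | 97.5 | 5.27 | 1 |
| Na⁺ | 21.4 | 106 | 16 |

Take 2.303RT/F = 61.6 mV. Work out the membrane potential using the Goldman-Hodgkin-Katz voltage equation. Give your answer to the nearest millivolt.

36 mV

Vm = 61.6 · log₁₀[(Σ P·[cation]ₒ + Σ P·[anion]ᵢ) / (Σ P·[cation]ᵢ + Σ P·[anion]ₒ)]
Numerator = 1×5.27 + 16×106 = 1701
Denominator = 1×97.5 + 16×21.4 = 439.9
Vm = 61.6 · log₁₀(3.8674) = 61.6 × (0.5874) = 36.19 mV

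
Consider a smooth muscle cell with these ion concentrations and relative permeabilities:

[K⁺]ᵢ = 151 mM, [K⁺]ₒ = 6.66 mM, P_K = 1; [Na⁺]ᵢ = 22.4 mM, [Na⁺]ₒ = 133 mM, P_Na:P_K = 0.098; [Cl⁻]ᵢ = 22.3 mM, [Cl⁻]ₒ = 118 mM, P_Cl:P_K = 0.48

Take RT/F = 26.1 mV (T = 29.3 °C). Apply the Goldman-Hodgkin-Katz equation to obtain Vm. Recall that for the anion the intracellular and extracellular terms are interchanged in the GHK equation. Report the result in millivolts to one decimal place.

-50.4 mV

Vm = 26.1 · ln[(Σ P·[cation]ₒ + Σ P·[anion]ᵢ) / (Σ P·[cation]ᵢ + Σ P·[anion]ₒ)]
Numerator = 1×6.66 + 0.098×133 + 0.48×22.3 = 30.4
Denominator = 1×151 + 0.098×22.4 + 0.48×118 = 209.8
Vm = 26.1 · ln(0.14487) = 26.1 × (-1.9319) = -50.42 mV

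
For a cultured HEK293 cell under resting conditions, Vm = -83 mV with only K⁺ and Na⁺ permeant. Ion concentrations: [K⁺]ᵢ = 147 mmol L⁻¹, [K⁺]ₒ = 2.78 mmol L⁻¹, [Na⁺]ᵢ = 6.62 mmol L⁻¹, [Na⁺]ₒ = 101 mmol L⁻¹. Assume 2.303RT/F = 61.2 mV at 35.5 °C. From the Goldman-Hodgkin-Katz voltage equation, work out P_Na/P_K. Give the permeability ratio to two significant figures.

0.037

Let α = P_Na/P_K. GHK: Vm = 61.2·log₁₀[(Kₒ + α·Naₒ)/(Kᵢ + α·Naᵢ)].
10^(Vm/61.2) = 10^(-83.0/61.2) = 0.044034
So 0.044034·(Kᵢ + α·Naᵢ) = Kₒ + α·Naₒ → α = (0.044034·147.0 − 2.78) / (101.0 − 0.044034·6.62)
α = (6.473 − 2.78) / (101.0 − 0.2915) = 3.693/100.7 = 0.03667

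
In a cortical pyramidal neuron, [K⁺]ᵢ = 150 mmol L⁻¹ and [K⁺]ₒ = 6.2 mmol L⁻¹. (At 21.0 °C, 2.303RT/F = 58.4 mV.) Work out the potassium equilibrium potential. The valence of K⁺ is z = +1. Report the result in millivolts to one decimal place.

E = (58.4/z) · log₁₀([K⁺]_out/[K⁺]_in) with z = +1.
= (58.4/1) · log₁₀(6.2/150) = 58.40 · log₁₀(0.04133)
= 58.40 · (-1.3837) = -80.81 mV

-80.8 mV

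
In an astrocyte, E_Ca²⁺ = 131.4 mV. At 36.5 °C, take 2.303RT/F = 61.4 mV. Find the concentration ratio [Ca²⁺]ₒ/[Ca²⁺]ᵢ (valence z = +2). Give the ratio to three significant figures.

log₁₀([out]/[in]) = E·z/(61.4) = 131.4 × 2 / 61.4 = 4.2801
[out]/[in] = 10^(4.2801) = 1.906e+04

19100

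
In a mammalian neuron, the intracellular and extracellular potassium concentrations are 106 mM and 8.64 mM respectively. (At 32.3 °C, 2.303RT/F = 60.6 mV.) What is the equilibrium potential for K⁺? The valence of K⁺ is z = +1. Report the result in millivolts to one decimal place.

-66.0 mV

E = (60.6/z) · log₁₀([K⁺]_out/[K⁺]_in) with z = +1.
= (60.6/1) · log₁₀(8.64/106) = 60.60 · log₁₀(0.08151)
= 60.60 · (-1.0888) = -65.98 mV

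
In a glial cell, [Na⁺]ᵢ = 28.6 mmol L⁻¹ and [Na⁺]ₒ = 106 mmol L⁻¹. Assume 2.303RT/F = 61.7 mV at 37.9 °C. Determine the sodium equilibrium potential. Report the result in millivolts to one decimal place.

35.1 mV

E = (61.7/z) · log₁₀([Na⁺]_out/[Na⁺]_in) with z = +1.
= (61.7/1) · log₁₀(106/28.6) = 61.70 · log₁₀(3.706)
= 61.70 · (0.5689) = 35.10 mV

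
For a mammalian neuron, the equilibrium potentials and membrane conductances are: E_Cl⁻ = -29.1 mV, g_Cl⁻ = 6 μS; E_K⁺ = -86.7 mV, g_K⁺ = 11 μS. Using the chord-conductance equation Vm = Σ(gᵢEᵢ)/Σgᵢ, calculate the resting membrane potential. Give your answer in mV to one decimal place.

-66.4 mV

Σ gᵢEᵢ = 6·(-29.1) + 11·(-86.7) = -1128.30
Σ gᵢ = 6 + 11 = 17
Vm = -1128.30 / 17 = -66.37 mV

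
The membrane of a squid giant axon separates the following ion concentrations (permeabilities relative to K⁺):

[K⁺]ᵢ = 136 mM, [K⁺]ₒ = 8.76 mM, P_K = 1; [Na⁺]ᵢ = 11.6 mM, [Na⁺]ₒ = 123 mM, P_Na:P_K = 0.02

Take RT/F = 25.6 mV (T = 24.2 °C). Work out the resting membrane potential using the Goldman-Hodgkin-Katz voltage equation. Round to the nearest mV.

-64 mV

Vm = 25.6 · ln[(Σ P·[cation]ₒ + Σ P·[anion]ᵢ) / (Σ P·[cation]ᵢ + Σ P·[anion]ₒ)]
Numerator = 1×8.76 + 0.02×123 = 11.22
Denominator = 1×136 + 0.02×11.6 = 136.2
Vm = 25.6 · ln(0.08236) = 25.6 × (-2.4967) = -63.91 mV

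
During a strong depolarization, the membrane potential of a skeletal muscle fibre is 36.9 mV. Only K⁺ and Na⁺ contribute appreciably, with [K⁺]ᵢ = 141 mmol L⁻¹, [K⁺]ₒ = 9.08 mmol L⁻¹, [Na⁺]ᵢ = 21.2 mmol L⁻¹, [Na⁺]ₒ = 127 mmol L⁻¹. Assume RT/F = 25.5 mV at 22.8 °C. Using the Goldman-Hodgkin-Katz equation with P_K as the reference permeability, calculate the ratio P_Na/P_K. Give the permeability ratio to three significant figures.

16.0

Let α = P_Na/P_K. GHK: Vm = 25.5·ln[(Kₒ + α·Naₒ)/(Kᵢ + α·Naᵢ)].
e^(Vm/25.5) = e^(36.9/25.5) = 4.2506
So 4.2506·(Kᵢ + α·Naᵢ) = Kₒ + α·Naₒ → α = (4.2506·141.0 − 9.08) / (127.0 − 4.2506·21.2)
α = (599.3 − 9.08) / (127.0 − 90.11) = 590.3/36.89 = 16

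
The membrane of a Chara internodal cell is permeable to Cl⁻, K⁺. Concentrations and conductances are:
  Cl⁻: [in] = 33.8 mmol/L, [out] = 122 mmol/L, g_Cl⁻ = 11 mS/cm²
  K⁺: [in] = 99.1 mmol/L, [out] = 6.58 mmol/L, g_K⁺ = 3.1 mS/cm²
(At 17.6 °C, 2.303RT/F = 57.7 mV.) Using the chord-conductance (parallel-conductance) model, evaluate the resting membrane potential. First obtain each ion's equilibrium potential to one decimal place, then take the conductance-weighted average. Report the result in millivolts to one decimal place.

-40.1 mV

E_Cl⁻ = (57.7/-1)·log₁₀(122/33.8) = -32.2 mV
E_K⁺ = (57.7/1)·log₁₀(6.58/99.1) = -68.0 mV
Vm = (Σ gᵢEᵢ)/(Σ gᵢ) = (11·-32.2 + 3.1·-68.0) / (11 + 3.1)
= -565.00 / 14.1 = -40.07 mV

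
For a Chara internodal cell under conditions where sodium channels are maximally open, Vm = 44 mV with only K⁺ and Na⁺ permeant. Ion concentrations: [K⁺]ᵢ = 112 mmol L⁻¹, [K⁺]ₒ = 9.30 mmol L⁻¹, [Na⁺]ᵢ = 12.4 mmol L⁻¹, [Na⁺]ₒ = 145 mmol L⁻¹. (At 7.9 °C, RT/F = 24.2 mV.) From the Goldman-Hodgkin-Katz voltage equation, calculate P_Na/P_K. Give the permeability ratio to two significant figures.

9.9

Let α = P_Na/P_K. GHK: Vm = 24.2·ln[(Kₒ + α·Naₒ)/(Kᵢ + α·Naᵢ)].
e^(Vm/24.2) = e^(44.0/24.2) = 6.1606
So 6.1606·(Kᵢ + α·Naᵢ) = Kₒ + α·Naₒ → α = (6.1606·112.0 − 9.3) / (145.0 − 6.1606·12.4)
α = (690 − 9.3) / (145.0 − 76.39) = 680.7/68.61 = 9.921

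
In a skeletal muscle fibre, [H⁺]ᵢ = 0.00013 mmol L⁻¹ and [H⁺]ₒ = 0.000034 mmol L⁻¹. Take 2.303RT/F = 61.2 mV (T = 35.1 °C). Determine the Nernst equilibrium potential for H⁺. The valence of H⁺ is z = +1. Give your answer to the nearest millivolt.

-36 mV

E = (61.2/z) · log₁₀([H⁺]_out/[H⁺]_in) with z = +1.
= (61.2/1) · log₁₀(0.000034/0.00013) = 61.20 · log₁₀(0.2615)
= 61.20 · (-0.5825) = -35.65 mV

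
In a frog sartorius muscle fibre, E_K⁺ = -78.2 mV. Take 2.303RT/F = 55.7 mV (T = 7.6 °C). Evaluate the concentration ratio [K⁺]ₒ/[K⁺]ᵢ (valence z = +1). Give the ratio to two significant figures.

log₁₀([out]/[in]) = E·z/(55.7) = -78.2 × 1 / 55.7 = -1.4039
[out]/[in] = 10^(-1.4039) = 0.03945

0.039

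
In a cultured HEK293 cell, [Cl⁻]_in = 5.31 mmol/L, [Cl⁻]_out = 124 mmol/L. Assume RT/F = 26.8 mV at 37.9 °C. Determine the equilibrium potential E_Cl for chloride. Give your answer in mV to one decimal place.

E = (26.8/z) · ln([Cl⁻]_out/[Cl⁻]_in) with z = -1.
For an anion, dividing by z = -1 reverses the sign.
= (26.8/-1) · ln(124/5.31) = -26.80 · ln(23.35)
= -26.80 · (3.1507) = -84.44 mV

-84.4 mV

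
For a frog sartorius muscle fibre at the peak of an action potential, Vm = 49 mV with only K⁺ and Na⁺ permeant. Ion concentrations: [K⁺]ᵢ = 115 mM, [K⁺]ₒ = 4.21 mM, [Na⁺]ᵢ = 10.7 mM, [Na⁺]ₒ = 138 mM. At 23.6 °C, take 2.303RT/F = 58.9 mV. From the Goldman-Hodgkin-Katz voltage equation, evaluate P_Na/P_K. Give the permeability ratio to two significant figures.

Let α = P_Na/P_K. GHK: Vm = 58.9·log₁₀[(Kₒ + α·Naₒ)/(Kᵢ + α·Naᵢ)].
10^(Vm/58.9) = 10^(49.0/58.9) = 6.7908
So 6.7908·(Kᵢ + α·Naᵢ) = Kₒ + α·Naₒ → α = (6.7908·115.0 − 4.21) / (138.0 − 6.7908·10.7)
α = (780.9 − 4.21) / (138.0 − 72.66) = 776.7/65.34 = 11.89

12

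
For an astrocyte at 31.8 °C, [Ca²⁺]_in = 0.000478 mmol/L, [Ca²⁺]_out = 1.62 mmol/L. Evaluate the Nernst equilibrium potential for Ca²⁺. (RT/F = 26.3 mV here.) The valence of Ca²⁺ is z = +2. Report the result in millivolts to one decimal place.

E = (26.3/z) · ln([Ca²⁺]_out/[Ca²⁺]_in) with z = +2.
= (26.3/2) · ln(1.62/0.000478) = 13.15 · ln(3389)
= 13.15 · (8.1283) = 106.89 mV

106.9 mV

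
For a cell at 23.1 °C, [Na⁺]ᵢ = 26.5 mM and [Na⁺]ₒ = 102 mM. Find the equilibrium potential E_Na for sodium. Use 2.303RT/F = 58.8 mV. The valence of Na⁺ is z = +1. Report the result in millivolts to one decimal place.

34.4 mV

E = (58.8/z) · log₁₀([Na⁺]_out/[Na⁺]_in) with z = +1.
= (58.8/1) · log₁₀(102/26.5) = 58.80 · log₁₀(3.849)
= 58.80 · (0.5854) = 34.42 mV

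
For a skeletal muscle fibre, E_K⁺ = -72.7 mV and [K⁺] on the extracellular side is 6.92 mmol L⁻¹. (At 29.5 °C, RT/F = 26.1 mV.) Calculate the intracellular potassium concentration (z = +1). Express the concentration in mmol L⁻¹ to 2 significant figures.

Nernst: E = (26.1/1) · ln([out]/[in]), so ln([out]/[in]) = -72.7 × 1 / 26.1 = -2.7854.
[out]/[in] = e^(-2.7854) = 0.0617.
[in] = 6.92 / 0.0617 = 112.2 mmol L⁻¹.

110 mmol L⁻¹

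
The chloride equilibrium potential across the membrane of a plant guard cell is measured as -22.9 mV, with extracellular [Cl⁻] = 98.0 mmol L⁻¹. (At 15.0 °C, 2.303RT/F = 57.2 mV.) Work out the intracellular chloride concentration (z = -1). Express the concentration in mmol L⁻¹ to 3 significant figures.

Nernst: E = (57.2/-1) · log₁₀([out]/[in]), so log₁₀([out]/[in]) = -22.9 × -1 / 57.2 = 0.4003.
[out]/[in] = 10^(0.4003) = 2.514.
[in] = 98.0 / 2.514 = 38.98 mmol L⁻¹.

39.0 mmol L⁻¹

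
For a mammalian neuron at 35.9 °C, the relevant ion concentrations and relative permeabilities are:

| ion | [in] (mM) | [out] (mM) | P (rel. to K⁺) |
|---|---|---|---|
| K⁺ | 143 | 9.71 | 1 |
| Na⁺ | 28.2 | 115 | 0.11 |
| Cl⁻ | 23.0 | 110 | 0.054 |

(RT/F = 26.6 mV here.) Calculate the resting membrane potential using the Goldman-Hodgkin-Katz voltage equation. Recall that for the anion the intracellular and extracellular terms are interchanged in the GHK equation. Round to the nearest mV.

-50 mV

Vm = 26.6 · ln[(Σ P·[cation]ₒ + Σ P·[anion]ᵢ) / (Σ P·[cation]ᵢ + Σ P·[anion]ₒ)]
Numerator = 1×9.71 + 0.11×115 + 0.054×23.0 = 23.6
Denominator = 1×143 + 0.11×28.2 + 0.054×110 = 152
Vm = 26.6 · ln(0.15523) = 26.6 × (-1.8628) = -49.55 mV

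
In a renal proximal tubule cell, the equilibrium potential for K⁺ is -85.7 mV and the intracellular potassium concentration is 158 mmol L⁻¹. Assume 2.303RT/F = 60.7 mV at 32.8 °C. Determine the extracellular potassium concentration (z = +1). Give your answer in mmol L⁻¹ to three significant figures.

Nernst: E = (60.7/1) · log₁₀([out]/[in]), so log₁₀([out]/[in]) = -85.7 × 1 / 60.7 = -1.4119.
[out]/[in] = 10^(-1.4119) = 0.03874.
[out] = 0.03874 × 158 = 6.121 mmol L⁻¹.

6.12 mmol L⁻¹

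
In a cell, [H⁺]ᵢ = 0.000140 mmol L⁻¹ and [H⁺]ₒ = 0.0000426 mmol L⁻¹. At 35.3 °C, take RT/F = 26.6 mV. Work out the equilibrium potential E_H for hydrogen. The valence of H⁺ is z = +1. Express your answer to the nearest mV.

-32 mV

E = (26.6/z) · ln([H⁺]_out/[H⁺]_in) with z = +1.
= (26.6/1) · ln(0.0000426/0.000140) = 26.60 · ln(0.3043)
= 26.60 · (-1.1898) = -31.65 mV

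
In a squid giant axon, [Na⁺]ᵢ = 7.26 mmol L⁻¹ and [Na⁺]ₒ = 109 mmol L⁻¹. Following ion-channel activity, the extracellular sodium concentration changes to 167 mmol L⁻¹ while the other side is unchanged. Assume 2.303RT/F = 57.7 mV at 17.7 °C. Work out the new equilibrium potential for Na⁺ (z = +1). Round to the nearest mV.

After the shift: [Na⁺]_out = 167, [Na⁺]_in = 7.26 mmol L⁻¹.
E_new = (57.7/1)·log₁₀(167/7.26) = 57.70 · (1.3618) = 78.57 mV

79 mV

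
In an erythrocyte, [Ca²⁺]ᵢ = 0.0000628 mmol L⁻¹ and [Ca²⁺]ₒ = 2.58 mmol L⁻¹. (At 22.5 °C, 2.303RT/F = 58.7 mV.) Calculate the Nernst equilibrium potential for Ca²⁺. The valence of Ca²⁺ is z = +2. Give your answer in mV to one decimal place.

E = (58.7/z) · log₁₀([Ca²⁺]_out/[Ca²⁺]_in) with z = +2.
= (58.7/2) · log₁₀(2.58/0.0000628) = 29.35 · log₁₀(4.108e+04)
= 29.35 · (4.6137) = 135.41 mV

135.4 mV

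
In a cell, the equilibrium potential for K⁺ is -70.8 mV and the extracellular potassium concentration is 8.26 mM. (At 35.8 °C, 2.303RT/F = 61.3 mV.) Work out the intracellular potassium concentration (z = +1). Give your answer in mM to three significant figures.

118 mM

Nernst: E = (61.3/1) · log₁₀([out]/[in]), so log₁₀([out]/[in]) = -70.8 × 1 / 61.3 = -1.1550.
[out]/[in] = 10^(-1.1550) = 0.06999.
[in] = 8.26 / 0.06999 = 118 mM.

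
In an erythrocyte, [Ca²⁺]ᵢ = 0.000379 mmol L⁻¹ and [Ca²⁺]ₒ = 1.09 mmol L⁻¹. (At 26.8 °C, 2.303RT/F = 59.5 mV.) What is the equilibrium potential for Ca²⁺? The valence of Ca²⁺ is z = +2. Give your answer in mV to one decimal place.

102.9 mV

E = (59.5/z) · log₁₀([Ca²⁺]_out/[Ca²⁺]_in) with z = +2.
= (59.5/2) · log₁₀(1.09/0.000379) = 29.75 · log₁₀(2876)
= 29.75 · (3.4588) = 102.90 mV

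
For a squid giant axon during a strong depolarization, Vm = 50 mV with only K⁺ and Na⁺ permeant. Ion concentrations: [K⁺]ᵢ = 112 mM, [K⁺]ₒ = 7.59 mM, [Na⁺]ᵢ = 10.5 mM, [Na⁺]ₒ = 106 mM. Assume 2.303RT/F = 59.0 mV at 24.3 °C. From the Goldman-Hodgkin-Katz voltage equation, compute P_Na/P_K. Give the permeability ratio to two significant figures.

24

Let α = P_Na/P_K. GHK: Vm = 59.0·log₁₀[(Kₒ + α·Naₒ)/(Kᵢ + α·Naᵢ)].
10^(Vm/59.0) = 10^(50.0/59.0) = 7.0381
So 7.0381·(Kᵢ + α·Naᵢ) = Kₒ + α·Naₒ → α = (7.0381·112.0 − 7.59) / (106.0 − 7.0381·10.5)
α = (788.3 − 7.59) / (106.0 − 73.9) = 780.7/32.1 = 24.32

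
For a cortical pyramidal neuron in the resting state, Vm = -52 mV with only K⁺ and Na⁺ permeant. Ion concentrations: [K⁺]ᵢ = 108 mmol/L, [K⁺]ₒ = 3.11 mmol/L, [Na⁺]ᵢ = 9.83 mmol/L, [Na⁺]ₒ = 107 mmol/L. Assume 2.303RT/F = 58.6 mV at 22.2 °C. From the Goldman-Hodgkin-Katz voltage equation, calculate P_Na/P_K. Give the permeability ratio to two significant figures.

Let α = P_Na/P_K. GHK: Vm = 58.6·log₁₀[(Kₒ + α·Naₒ)/(Kᵢ + α·Naᵢ)].
10^(Vm/58.6) = 10^(-52.0/58.6) = 0.12961
So 0.12961·(Kᵢ + α·Naᵢ) = Kₒ + α·Naₒ → α = (0.12961·108.0 − 3.11) / (107.0 − 0.12961·9.83)
α = (14 − 3.11) / (107.0 − 1.274) = 10.89/105.7 = 0.103

0.10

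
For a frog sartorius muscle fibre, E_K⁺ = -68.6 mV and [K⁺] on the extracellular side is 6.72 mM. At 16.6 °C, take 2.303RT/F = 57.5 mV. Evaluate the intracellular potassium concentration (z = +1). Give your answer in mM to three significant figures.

105 mM

Nernst: E = (57.5/1) · log₁₀([out]/[in]), so log₁₀([out]/[in]) = -68.6 × 1 / 57.5 = -1.1930.
[out]/[in] = 10^(-1.1930) = 0.06411.
[in] = 6.72 / 0.06411 = 104.8 mM.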